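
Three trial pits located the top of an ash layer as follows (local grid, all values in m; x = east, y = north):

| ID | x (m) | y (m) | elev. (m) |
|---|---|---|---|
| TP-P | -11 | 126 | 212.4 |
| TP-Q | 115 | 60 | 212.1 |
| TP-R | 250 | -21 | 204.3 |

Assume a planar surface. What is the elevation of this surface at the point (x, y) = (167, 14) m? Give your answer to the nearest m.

198 m

Two edge vectors: TP-P→TP-Q = (126, -66, -0.3), TP-P→TP-R = (261, -147, -8.1).
Normal n = (TP-P→TP-Q) × (TP-P→TP-R) = (490.5, 942.3, -1296).
So ∂z/∂x = −n_x/n_z = 0.37847 and ∂z/∂y = −n_y/n_z = 0.72708.
Intercept c from TP-P: 212.4 + 4.16 − 91.61 = 124.95.
At (167, 14): z = 63.2 + 10.2 + 124.95 = 198.3 m.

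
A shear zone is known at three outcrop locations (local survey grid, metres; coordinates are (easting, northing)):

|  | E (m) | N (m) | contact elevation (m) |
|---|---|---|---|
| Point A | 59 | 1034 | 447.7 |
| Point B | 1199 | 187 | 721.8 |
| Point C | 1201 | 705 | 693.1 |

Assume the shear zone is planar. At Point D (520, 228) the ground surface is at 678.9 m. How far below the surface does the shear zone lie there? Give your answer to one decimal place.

Two edge vectors: Point A→Point B = (1140, -847, 274.1), Point A→Point C = (1142, -329, 245.4).
Normal n = (Point A→Point B) × (Point A→Point C) = (-117674.9, 33266.2, 592214).
So ∂z/∂E = −n_x/n_z = 0.198703 and ∂z/∂N = −n_y/n_z = −0.056173.
Intercept c from Point A: 447.7 − 11.72 + 58.08 = 494.06.
At (520, 228): z_contact = 103.33 − 12.81 + 494.06 = 584.58 m.
Depth below ground = 678.9 − 584.58 = 94.3 m.

94.3 m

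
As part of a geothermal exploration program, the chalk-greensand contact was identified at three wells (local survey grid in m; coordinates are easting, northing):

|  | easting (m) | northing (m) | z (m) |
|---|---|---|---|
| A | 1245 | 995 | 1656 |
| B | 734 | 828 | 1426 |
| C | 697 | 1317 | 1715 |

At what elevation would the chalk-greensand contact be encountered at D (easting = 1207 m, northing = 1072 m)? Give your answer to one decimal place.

Two edge vectors: A→B = (-511, -167, -230), A→C = (-548, 322, 59).
Normal n = (A→B) × (A→C) = (64207, 156189, -256058).
So ∂z/∂easting = −n_x/n_z = 0.250752 and ∂z/∂northing = −n_y/n_z = 0.609975.
Intercept c from A: 1656 − 312.19 − 606.93 = 736.89.
At (1207, 1072): z = 302.7 + 653.9 + 736.89 = 1693.4 m.

1693.4 m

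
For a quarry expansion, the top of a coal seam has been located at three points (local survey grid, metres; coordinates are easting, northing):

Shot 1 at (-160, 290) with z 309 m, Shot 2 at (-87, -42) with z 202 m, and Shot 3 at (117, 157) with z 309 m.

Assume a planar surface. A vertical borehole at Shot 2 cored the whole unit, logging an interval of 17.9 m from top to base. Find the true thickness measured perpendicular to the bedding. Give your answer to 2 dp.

16.62 m

Let the plane be z = a·easting + b·northing + c.
Shot 2−Shot 1: 73a − 332b = −107;  Shot 3−Shot 1: 277a − 133b = 0.
Solving gives a = 0.17301, b = 0.36033.
|∇z| = √(a²+b²) = 0.39971, so dip δ = arctan(0.39971) = 21.79°.
True thickness = vertical thickness × cos δ = 17.9 × cos 21.79° = 16.62 m.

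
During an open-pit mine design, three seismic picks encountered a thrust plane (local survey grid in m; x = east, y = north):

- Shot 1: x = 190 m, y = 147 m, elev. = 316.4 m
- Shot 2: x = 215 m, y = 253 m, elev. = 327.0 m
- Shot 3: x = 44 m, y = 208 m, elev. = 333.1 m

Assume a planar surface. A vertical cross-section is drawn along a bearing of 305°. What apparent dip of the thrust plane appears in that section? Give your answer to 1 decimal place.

6.9°

Two edge vectors: Shot 1→Shot 2 = (25, 106, 10.6), Shot 1→Shot 3 = (-146, 61, 16.7).
Normal n = (Shot 1→Shot 2) × (Shot 1→Shot 3) = (1123.6, -1965.1, 17001).
So ∂z/∂x = −n_x/n_z = −0.06609 and ∂z/∂y = −n_y/n_z = 0.11559.
Unit vector along 305° is (sin 305°, cos 305°) = (-0.8192, 0.5736).
Slope in that direction = a·(-0.8192) + b·(0.5736) = 0.12044.
Apparent dip = arctan|0.12044| = 6.9° (true dip is 7.6°, so apparent ≤ true as expected).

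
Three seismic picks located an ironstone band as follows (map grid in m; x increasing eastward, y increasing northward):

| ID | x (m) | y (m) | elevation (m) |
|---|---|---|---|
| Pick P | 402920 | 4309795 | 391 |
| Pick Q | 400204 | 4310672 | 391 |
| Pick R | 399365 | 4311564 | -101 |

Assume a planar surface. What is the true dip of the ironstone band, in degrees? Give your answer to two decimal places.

Two edge vectors: Pick P→Pick Q = (-2716, 877, 0), Pick P→Pick R = (-3555, 1769, -492).
Normal n = (Pick P→Pick Q) × (Pick P→Pick R) = (-431484, -1336272, -1686869).
So ∂z/∂x = −n_x/n_z = −0.25579 and ∂z/∂y = −n_y/n_z = −0.79216.
Gradient magnitude |∇z| = √(a² + b²) = √(0.06543 + 0.62752) = 0.83243.
True dip = arctan(0.83243) = 39.78°, dipping toward NNE (azimuth ≈ 018°).

39.78°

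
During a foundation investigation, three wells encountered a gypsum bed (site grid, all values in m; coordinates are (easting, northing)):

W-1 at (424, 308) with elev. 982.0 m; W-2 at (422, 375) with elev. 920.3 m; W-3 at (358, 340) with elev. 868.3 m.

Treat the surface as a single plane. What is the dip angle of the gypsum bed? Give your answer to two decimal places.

57.45°

Let the plane be z = a·E + b·N + c.
W-2−W-1: −2a + 67b = −61.7;  W-3−W-1: −66a + 32b = −113.7.
Solving gives a = 1.29497, b = −0.88224.
Gradient magnitude |∇z| = √(a² + b²) = √(1.67696 + 0.77835) = 1.56694.
True dip = arctan(1.56694) = 57.45°, dipping toward NW (azimuth ≈ 304°).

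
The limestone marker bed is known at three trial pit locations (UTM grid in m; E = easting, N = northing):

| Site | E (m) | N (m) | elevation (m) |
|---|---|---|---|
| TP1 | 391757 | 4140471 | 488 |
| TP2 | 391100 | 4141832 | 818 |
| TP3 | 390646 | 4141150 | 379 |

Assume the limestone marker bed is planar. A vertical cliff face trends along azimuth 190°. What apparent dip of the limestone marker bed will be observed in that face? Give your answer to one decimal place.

Let the plane be z = a·E + b·N + c.
TP2−TP1: −657a + 1361b = 330;  TP3−TP1: −1111a + 679b = −109.
Solving gives a = 0.34937, b = 0.41112.
Unit vector along 190° is (sin 190°, cos 190°) = (-0.1736, -0.9848).
Slope in that direction = a·(-0.1736) + b·(-0.9848) = −0.46554.
Apparent dip = arctan|0.46554| = 25.0° (true dip is 28.3°, so apparent ≤ true as expected).

25.0°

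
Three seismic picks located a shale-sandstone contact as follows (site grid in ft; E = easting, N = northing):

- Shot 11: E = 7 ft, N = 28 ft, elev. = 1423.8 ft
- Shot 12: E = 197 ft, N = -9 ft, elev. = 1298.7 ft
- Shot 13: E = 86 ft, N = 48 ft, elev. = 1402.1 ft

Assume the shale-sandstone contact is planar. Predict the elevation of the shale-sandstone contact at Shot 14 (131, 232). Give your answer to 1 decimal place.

1537.6 ft

Let the plane be z = a·E + b·N + c.
Shot 12−Shot 11: 190a − 37b = −125.1;  Shot 13−Shot 11: 79a + 20b = −21.7.
Solving gives a = −0.49158, b = 0.85675.
Then c = 1423.8 − a·7 − b·28 = 1403.25.
At (131, 232): z = −64.4 + 198.8 + 1403.25 = 1537.6 ft.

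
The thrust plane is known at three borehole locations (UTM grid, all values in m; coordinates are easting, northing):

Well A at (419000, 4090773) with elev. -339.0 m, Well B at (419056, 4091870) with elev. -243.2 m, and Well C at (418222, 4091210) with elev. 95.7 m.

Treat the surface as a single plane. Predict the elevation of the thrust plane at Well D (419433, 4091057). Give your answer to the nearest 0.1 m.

Let the plane be z = a·easting + b·northing + c.
Well B−Well A: 56a + 1097b = 95.8;  Well C−Well A: −778a + 437b = 434.7.
Solving gives a = −0.495480660, b = 0.112622531.
Then c = -339 − a·419000 − b·4090773 = −253445.81.
At (419433, 4091057): z = −207820.9 + 460745.2 − 253445.81 = -521.6 m.

-521.6 m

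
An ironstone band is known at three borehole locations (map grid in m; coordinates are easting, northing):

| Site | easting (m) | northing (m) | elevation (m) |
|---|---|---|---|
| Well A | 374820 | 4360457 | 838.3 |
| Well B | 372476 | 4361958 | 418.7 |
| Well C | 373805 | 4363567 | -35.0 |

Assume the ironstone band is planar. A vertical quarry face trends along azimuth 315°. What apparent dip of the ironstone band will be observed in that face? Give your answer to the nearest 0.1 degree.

11.2°

Two edge vectors: Well A→Well B = (-2344, 1501, -419.6), Well A→Well C = (-1015, 3110, -873.3).
Normal n = (Well A→Well B) × (Well A→Well C) = (-5867.3, -1621121.2, -5766325).
So ∂z/∂easting = −n_x/n_z = −0.00102 and ∂z/∂northing = −n_y/n_z = −0.28114.
Unit vector along 315° is (sin 315°, cos 315°) = (-0.7071, 0.7071).
Slope in that direction = a·(-0.7071) + b·(0.7071) = −0.19807.
Apparent dip = arctan|0.19807| = 11.2° (true dip is 15.7°, so apparent ≤ true as expected).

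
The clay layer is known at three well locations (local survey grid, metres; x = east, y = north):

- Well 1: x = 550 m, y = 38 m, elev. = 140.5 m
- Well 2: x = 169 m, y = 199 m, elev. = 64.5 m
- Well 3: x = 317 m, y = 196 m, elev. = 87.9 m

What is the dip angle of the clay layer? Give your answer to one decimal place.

Let the plane be z = a·x + b·y + c.
Well 2−Well 1: −381a + 161b = −76;  Well 3−Well 1: −233a + 158b = −52.6.
Solving gives a = 0.15602, b = −0.10283.
Gradient magnitude |∇z| = √(a² + b²) = √(0.02434 + 0.01057) = 0.18686.
True dip = arctan(0.18686) = 10.6°, dipping toward WNW (azimuth ≈ 303°).

10.6°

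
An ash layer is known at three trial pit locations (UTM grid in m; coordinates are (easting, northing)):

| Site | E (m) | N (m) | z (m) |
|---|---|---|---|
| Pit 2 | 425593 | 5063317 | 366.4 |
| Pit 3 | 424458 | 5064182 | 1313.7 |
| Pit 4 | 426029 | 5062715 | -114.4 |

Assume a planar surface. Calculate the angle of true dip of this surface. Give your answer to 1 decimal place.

33.6°

Let the plane be z = a·E + b·N + c.
Pit 3−Pit 2: −1135a + 865b = 947.3;  Pit 4−Pit 2: 436a − 602b = −480.8.
Solving gives a = −0.50430, b = 0.43343.
Gradient magnitude |∇z| = √(a² + b²) = √(0.25432 + 0.18786) = 0.66497.
True dip = arctan(0.66497) = 33.6°, dipping toward SE (azimuth ≈ 131°).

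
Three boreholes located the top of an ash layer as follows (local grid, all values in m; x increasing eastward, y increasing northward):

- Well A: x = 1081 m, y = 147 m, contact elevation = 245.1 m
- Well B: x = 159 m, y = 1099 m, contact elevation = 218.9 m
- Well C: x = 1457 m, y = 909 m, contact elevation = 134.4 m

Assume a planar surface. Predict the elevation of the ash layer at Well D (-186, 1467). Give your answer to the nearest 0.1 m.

Let the plane be z = a·x + b·y + c.
Well B−Well A: −922a + 952b = −26.2;  Well C−Well A: 376a + 762b = −110.7.
Solving gives a = −0.080548, b = −0.105530.
Then c = 245.1 − a·1081 − b·147 = 347.68.
At (-186, 1467): z = 15.0 − 154.8 + 347.68 = 207.9 m.

207.9 m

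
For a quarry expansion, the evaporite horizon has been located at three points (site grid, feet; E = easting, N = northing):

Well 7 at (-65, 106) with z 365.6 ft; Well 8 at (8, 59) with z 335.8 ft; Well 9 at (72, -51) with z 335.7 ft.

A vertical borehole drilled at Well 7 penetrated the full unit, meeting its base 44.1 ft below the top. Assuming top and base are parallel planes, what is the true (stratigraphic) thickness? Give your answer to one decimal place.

35.2 ft

Let the plane be z = a·E + b·N + c.
Well 8−Well 7: 73a − 47b = −29.8;  Well 9−Well 7: 137a − 157b = −29.9.
Solving gives a = −0.65179, b = −0.37832.
|∇z| = √(a²+b²) = 0.75363, so dip δ = arctan(0.75363) = 37.00°.
True thickness = vertical thickness × cos δ = 44.1 × cos 37.00° = 35.2 ft.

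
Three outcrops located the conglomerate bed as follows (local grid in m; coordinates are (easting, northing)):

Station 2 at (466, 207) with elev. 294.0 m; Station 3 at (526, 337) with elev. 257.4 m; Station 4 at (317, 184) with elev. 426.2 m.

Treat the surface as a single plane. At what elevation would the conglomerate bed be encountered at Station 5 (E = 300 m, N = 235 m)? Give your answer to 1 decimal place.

Let the plane be z = a·E + b·N + c.
Station 3−Station 2: 60a + 130b = −36.6;  Station 4−Station 2: −149a − 23b = 132.2.
Solving gives a = −0.90852, b = 0.13778.
Then c = 294 − a·466 − b·207 = 688.85.
At (300, 235): z = −272.6 + 32.4 + 688.85 = 448.7 m.

448.7 m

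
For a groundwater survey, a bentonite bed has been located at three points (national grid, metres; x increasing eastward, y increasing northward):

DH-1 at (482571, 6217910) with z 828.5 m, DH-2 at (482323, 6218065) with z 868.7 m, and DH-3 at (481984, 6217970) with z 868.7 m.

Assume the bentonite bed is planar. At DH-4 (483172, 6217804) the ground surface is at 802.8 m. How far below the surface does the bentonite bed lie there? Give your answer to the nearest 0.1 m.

23.4 m

Let the plane be z = a·x + b·y + c.
DH-2−DH-1: −248a + 155b = 40.2;  DH-3−DH-1: −587a + 60b = 40.2.
Solving gives a = −0.050180671, b = 0.179065764.
Then c = 828.5 − a·482571 − b·6217910 = −1088370.57.
At (483172, 6217804): z_contact = −24245.90 + 1113395.83 − 1088370.57 = 779.36 m.
Depth below ground = 802.8 − 779.36 = 23.4 m.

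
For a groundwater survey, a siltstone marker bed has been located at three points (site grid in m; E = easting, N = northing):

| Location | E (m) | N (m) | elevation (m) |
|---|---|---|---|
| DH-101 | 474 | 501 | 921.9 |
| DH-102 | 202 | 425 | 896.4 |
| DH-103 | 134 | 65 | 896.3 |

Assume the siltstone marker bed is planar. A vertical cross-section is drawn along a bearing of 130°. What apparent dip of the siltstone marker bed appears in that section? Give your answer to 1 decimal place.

5.0°

Two edge vectors: DH-101→DH-102 = (-272, -76, -25.5), DH-101→DH-103 = (-340, -436, -25.6).
Normal n = (DH-101→DH-102) × (DH-101→DH-103) = (-9172.4, 1706.8, 92752).
So ∂z/∂E = −n_x/n_z = 0.09889 and ∂z/∂N = −n_y/n_z = −0.01840.
Unit vector along 130° is (sin 130°, cos 130°) = (0.7660, -0.6428).
Slope in that direction = a·(0.7660) + b·(-0.6428) = 0.08758.
Apparent dip = arctan|0.08758| = 5.0° (true dip is 5.7°, so apparent ≤ true as expected).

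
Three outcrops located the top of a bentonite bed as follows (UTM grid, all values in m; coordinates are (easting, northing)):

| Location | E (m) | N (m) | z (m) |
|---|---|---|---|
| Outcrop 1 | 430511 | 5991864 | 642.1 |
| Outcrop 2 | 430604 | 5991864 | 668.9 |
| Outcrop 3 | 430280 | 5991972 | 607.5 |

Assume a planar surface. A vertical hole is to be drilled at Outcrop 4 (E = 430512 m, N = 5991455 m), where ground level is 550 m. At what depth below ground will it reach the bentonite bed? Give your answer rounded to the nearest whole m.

Two edge vectors: Outcrop 1→Outcrop 2 = (93, 0, 26.8), Outcrop 1→Outcrop 3 = (-231, 108, -34.6).
Normal n = (Outcrop 1→Outcrop 2) × (Outcrop 1→Outcrop 3) = (-2894.4, -2973, 10044).
So ∂z/∂E = −n_x/n_z = 0.28817204 and ∂z/∂N = −n_y/n_z = 0.29599761.
Intercept c from Outcrop 1: 642.1 − 124061.23 − 1773577.43 = −1896996.56.
At (430512, 5991455): z_contact = 124061.5 + 1773456.4 − 1896996.56 = 521.3 m.
Depth below ground = 550 − 521.3 = 29 m.

29 m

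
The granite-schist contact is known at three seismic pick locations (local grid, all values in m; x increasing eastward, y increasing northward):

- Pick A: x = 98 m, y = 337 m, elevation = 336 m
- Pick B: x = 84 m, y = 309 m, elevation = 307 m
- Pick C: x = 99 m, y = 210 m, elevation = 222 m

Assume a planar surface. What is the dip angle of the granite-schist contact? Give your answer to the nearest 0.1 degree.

Let the plane be z = a·x + b·y + c.
Pick B−Pick A: −14a − 28b = −29;  Pick C−Pick A: 1a − 127b = −114.
Solving gives a = 0.27187, b = 0.89978.
Gradient magnitude |∇z| = √(a² + b²) = √(0.07391 + 0.80960) = 0.93996.
True dip = arctan(0.93996) = 43.2°, dipping toward SSW (azimuth ≈ 197°).

43.2°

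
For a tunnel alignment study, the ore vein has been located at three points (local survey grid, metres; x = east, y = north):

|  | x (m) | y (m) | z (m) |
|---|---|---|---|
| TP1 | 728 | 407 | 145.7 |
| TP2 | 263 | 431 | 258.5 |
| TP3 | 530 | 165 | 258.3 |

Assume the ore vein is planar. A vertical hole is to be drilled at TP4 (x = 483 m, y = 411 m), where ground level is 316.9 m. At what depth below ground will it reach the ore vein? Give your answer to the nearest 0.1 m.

Two edge vectors: TP1→TP2 = (-465, 24, 112.8), TP1→TP3 = (-198, -242, 112.6).
Normal n = (TP1→TP2) × (TP1→TP3) = (30000, 30024.6, 117282).
So ∂z/∂x = −n_x/n_z = −0.25579 and ∂z/∂y = −n_y/n_z = −0.25600.
Intercept c from TP1: 145.7 + 186.22 + 104.19 = 436.11.
At (483, 411): z_contact = −123.55 − 105.22 + 436.11 = 207.35 m.
Depth below ground = 316.9 − 207.35 = 109.6 m.

109.6 m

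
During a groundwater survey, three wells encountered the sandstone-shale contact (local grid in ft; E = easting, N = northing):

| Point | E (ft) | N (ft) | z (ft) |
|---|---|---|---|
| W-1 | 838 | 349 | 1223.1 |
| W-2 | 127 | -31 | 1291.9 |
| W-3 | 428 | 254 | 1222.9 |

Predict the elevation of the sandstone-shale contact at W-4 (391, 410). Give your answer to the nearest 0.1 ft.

1170.0 ft

Two edge vectors: W-1→W-2 = (-711, -380, 68.8), W-1→W-3 = (-410, -95, -0.2).
Normal n = (W-1→W-2) × (W-1→W-3) = (6612, -28350.2, -88255).
So ∂z/∂E = −n_x/n_z = 0.07492 and ∂z/∂N = −n_y/n_z = −0.32123.
Intercept c from W-1: 1223.1 − 62.78 + 112.11 = 1272.43.
At (391, 410): z = 29.3 − 131.7 + 1272.43 = 1170.0 ft.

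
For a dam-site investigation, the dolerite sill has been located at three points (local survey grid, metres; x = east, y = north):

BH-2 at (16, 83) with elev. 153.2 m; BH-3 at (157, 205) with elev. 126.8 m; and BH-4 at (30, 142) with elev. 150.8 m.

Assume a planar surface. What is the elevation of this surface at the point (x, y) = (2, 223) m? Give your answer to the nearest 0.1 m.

156.5 m

Two edge vectors: BH-2→BH-3 = (141, 122, -26.4), BH-2→BH-4 = (14, 59, -2.4).
Normal n = (BH-2→BH-3) × (BH-2→BH-4) = (1264.8, -31.2, 6611).
So ∂z/∂x = −n_x/n_z = −0.19132 and ∂z/∂y = −n_y/n_z = 0.00472.
Intercept c from BH-2: 153.2 + 3.06 − 0.39 = 155.87.
At (2, 223): z = −0.4 + 1.1 + 155.87 = 156.5 m.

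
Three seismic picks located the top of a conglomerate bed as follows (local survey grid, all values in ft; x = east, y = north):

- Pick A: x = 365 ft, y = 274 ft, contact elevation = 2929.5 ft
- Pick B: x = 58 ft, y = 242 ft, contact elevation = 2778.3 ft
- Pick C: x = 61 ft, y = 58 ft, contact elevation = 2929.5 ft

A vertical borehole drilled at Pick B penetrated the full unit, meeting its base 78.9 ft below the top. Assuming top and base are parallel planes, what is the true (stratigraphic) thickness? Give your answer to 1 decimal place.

Let the plane be z = a·x + b·y + c.
Pick B−Pick A: −307a − 32b = −151.2;  Pick C−Pick A: −304a − 216b = 0.
Solving gives a = 0.57718, b = −0.81233.
|∇z| = √(a²+b²) = 0.99650, so dip δ = arctan(0.99650) = 44.90°.
True thickness = vertical thickness × cos δ = 78.9 × cos 44.90° = 55.9 ft.

55.9 ft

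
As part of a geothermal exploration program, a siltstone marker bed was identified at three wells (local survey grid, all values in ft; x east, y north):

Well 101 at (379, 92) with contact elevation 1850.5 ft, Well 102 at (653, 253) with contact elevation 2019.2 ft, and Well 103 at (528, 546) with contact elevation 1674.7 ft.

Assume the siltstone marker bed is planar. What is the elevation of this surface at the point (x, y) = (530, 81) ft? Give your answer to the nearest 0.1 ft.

2016.3 ft

Two edge vectors: Well 101→Well 102 = (274, 161, 168.7), Well 101→Well 103 = (149, 454, -175.8).
Normal n = (Well 101→Well 102) × (Well 101→Well 103) = (-104893.6, 73305.5, 100407).
So ∂z/∂x = −n_x/n_z = 1.04468 and ∂z/∂y = −n_y/n_z = −0.73008.
Intercept c from Well 101: 1850.5 − 395.94 + 67.17 = 1521.73.
At (530, 81): z = 553.7 − 59.1 + 1521.73 = 2016.3 ft.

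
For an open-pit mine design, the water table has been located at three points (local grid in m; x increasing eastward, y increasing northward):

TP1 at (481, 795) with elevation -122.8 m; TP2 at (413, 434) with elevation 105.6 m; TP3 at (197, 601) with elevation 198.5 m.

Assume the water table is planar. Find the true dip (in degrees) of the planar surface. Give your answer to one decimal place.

Let the plane be z = a·x + b·y + c.
TP2−TP1: −68a − 361b = 228.4;  TP3−TP1: −284a − 194b = 321.3.
Solving gives a = −0.80240, b = −0.48154.
Gradient magnitude |∇z| = √(a² + b²) = √(0.64384 + 0.23188) = 0.93580.
True dip = arctan(0.93580) = 43.1°, dipping toward ENE (azimuth ≈ 059°).

43.1°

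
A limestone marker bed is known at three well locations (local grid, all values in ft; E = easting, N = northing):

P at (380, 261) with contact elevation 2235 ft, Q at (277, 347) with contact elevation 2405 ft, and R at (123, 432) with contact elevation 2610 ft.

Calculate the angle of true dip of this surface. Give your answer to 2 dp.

53.11°

Let the plane be z = a·E + b·N + c.
Q−P: −103a + 86b = 170;  R−P: −257a + 171b = 375.
Solving gives a = −0.70840, b = 1.12831.
Gradient magnitude |∇z| = √(a² + b²) = √(0.50183 + 1.27309) = 1.33226.
True dip = arctan(1.33226) = 53.11°, dipping toward SSE (azimuth ≈ 148°).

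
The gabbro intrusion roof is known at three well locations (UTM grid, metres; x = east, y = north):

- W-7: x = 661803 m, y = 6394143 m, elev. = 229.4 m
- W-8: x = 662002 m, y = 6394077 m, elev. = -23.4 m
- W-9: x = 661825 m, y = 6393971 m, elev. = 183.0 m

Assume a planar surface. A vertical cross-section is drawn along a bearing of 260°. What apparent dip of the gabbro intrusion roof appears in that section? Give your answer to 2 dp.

50.08°

Two edge vectors: W-7→W-8 = (199, -66, -252.8), W-7→W-9 = (22, -172, -46.4).
Normal n = (W-7→W-8) × (W-7→W-9) = (-40419.2, 3672, -32776).
So ∂z/∂x = −n_x/n_z = −1.23320 and ∂z/∂y = −n_y/n_z = 0.11203.
Unit vector along 260° is (sin 260°, cos 260°) = (-0.9848, -0.1736).
Slope in that direction = a·(-0.9848) + b·(-0.1736) = 1.19501.
Apparent dip = arctan|1.19501| = 50.08° (true dip is 51.1°, so apparent ≤ true as expected).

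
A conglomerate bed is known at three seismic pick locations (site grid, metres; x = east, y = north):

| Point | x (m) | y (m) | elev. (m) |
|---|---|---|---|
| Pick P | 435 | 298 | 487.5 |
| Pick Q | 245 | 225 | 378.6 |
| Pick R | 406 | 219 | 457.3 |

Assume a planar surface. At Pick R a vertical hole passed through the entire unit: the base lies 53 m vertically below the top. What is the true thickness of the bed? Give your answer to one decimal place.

Let the plane be z = a·x + b·y + c.
Pick Q−Pick P: −190a − 73b = −108.9;  Pick R−Pick P: −29a − 79b = −30.2.
Solving gives a = 0.49628, b = 0.20010.
|∇z| = √(a²+b²) = 0.53510, so dip δ = arctan(0.53510) = 28.15°.
True thickness = vertical thickness × cos δ = 53 × cos 28.15° = 46.7 m.

46.7 m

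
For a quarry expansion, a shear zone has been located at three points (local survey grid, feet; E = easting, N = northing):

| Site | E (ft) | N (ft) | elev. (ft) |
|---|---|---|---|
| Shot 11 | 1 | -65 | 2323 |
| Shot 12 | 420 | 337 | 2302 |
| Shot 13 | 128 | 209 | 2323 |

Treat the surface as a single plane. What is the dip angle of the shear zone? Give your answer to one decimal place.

5.7°

Let the plane be z = a·E + b·N + c.
Shot 12−Shot 11: 419a + 402b = −21;  Shot 13−Shot 11: 127a + 274b = 0.
Solving gives a = −0.09026, b = 0.04183.
Gradient magnitude |∇z| = √(a² + b²) = √(0.00815 + 0.00175) = 0.09948.
True dip = arctan(0.09948) = 5.7°, dipping toward ESE (azimuth ≈ 115°).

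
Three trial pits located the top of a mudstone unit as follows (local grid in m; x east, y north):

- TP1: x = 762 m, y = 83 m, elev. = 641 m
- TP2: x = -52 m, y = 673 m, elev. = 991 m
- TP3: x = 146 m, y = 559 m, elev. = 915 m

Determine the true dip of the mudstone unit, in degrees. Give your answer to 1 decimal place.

20.4°

Let the plane be z = a·x + b·y + c.
TP2−TP1: −814a + 590b = 350;  TP3−TP1: −616a + 476b = 274.
Solving gives a = −0.20563, b = 0.30952.
Gradient magnitude |∇z| = √(a² + b²) = √(0.04228 + 0.09580) = 0.37160.
True dip = arctan(0.37160) = 20.4°, dipping toward SSE (azimuth ≈ 146°).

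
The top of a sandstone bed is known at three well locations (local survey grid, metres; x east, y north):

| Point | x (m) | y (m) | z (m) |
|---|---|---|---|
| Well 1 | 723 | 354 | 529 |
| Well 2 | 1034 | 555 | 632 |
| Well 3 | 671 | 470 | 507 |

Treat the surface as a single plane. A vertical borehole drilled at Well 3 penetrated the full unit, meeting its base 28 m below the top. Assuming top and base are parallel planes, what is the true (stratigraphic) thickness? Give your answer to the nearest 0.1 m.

Two edge vectors: Well 1→Well 2 = (311, 201, 103), Well 1→Well 3 = (-52, 116, -22).
Normal n = (Well 1→Well 2) × (Well 1→Well 3) = (-16370, 1486, 46528).
So ∂z/∂x = −n_x/n_z = 0.35183 and ∂z/∂y = −n_y/n_z = −0.03194.
|∇z| = √(a²+b²) = 0.35328, so dip δ = arctan(0.35328) = 19.46°.
True thickness = vertical thickness × cos δ = 28 × cos 19.46° = 26.4 m.

26.4 m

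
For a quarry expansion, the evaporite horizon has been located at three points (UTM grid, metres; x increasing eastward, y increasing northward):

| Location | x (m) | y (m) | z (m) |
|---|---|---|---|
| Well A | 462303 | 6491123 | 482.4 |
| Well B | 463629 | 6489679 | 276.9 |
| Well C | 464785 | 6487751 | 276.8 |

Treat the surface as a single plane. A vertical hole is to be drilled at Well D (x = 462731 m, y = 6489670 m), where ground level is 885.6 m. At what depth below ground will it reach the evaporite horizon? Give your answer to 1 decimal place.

205.4 m

Two edge vectors: Well A→Well B = (1326, -1444, -205.5), Well A→Well C = (2482, -3372, -205.6).
Normal n = (Well A→Well B) × (Well A→Well C) = (-396059.6, -237425.4, -887264).
So ∂z/∂x = −n_x/n_z = −0.446383038 and ∂z/∂y = −n_y/n_z = −0.267592735.
Intercept c from Well A: 482.4 + 206364.22 + 1736977.35 = 1943823.97.
At (462731, 6489670): z_contact = −206555.27 − 1736588.54 + 1943823.97 = 680.16 m.
Depth below ground = 885.6 − 680.16 = 205.4 m.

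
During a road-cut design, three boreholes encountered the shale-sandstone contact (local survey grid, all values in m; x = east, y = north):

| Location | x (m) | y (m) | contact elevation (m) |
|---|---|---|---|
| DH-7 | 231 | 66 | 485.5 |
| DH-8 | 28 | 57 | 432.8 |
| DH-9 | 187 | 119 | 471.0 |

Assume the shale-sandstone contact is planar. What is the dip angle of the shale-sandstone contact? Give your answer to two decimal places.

Let the plane be z = a·x + b·y + c.
DH-8−DH-7: −203a − 9b = −52.7;  DH-9−DH-7: −44a + 53b = −14.5.
Solving gives a = 0.26209, b = −0.05600.
Gradient magnitude |∇z| = √(a² + b²) = √(0.06869 + 0.00314) = 0.26801.
True dip = arctan(0.26801) = 15.00°, dipping toward WNW (azimuth ≈ 282°).

15.00°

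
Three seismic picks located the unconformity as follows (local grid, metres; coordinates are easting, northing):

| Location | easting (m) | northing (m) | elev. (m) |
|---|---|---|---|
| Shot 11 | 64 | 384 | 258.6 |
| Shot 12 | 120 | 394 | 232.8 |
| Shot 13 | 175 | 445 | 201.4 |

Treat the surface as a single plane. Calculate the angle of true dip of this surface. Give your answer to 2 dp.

24.64°

Two edge vectors: Shot 11→Shot 12 = (56, 10, -25.8), Shot 11→Shot 13 = (111, 61, -57.2).
Normal n = (Shot 11→Shot 12) × (Shot 11→Shot 13) = (1001.8, 339.4, 2306).
So ∂z/∂easting = −n_x/n_z = −0.43443 and ∂z/∂northing = −n_y/n_z = −0.14718.
Gradient magnitude |∇z| = √(a² + b²) = √(0.18873 + 0.02166) = 0.45869.
True dip = arctan(0.45869) = 24.64°, dipping toward ENE (azimuth ≈ 071°).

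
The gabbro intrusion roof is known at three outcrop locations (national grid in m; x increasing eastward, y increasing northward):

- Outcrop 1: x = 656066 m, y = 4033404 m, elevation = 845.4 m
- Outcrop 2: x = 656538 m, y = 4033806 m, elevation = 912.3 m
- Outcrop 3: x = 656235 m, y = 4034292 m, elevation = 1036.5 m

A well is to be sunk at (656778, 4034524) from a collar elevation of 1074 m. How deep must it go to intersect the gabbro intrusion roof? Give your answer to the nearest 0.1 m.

12.3 m

Two edge vectors: Outcrop 1→Outcrop 2 = (472, 402, 66.9), Outcrop 1→Outcrop 3 = (169, 888, 191.1).
Normal n = (Outcrop 1→Outcrop 2) × (Outcrop 1→Outcrop 3) = (17415, -78893.1, 351198).
So ∂z/∂x = −n_x/n_z = −0.049587412 and ∂z/∂y = −n_y/n_z = 0.224639947.
Intercept c from Outcrop 1: 845.4 + 32532.62 − 906063.66 = −872685.64.
At (656778, 4034524): z_contact = −32567.92 + 906315.26 − 872685.64 = 1061.69 m.
Depth below ground = 1074 − 1061.69 = 12.3 m.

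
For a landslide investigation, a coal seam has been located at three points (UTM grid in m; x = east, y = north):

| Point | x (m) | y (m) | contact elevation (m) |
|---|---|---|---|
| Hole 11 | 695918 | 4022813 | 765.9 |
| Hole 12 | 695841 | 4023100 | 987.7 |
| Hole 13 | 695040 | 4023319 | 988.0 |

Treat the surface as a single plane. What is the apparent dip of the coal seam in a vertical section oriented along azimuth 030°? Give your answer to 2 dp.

39.89°

Two edge vectors: Hole 11→Hole 12 = (-77, 287, 221.8), Hole 11→Hole 13 = (-878, 506, 222.1).
Normal n = (Hole 11→Hole 12) × (Hole 11→Hole 13) = (-48488.1, -177638.7, 213024).
So ∂z/∂x = −n_x/n_z = 0.22762 and ∂z/∂y = −n_y/n_z = 0.83389.
Unit vector along 030° is (sin 30°, cos 30°) = (0.5000, 0.8660).
Slope in that direction = a·(0.5000) + b·(0.8660) = 0.83598.
Apparent dip = arctan|0.83598| = 39.89° (true dip is 40.8°, so apparent ≤ true as expected).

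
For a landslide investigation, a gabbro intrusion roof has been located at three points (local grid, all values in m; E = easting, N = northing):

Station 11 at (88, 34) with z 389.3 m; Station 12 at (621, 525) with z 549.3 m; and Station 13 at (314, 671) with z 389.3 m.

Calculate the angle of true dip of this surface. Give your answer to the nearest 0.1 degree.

Two edge vectors: Station 11→Station 12 = (533, 491, 160), Station 11→Station 13 = (226, 637, 0).
Normal n = (Station 11→Station 12) × (Station 11→Station 13) = (-101920, 36160, 228555).
So ∂z/∂E = −n_x/n_z = 0.44593 and ∂z/∂N = −n_y/n_z = −0.15821.
Gradient magnitude |∇z| = √(a² + b²) = √(0.19886 + 0.02503) = 0.47317.
True dip = arctan(0.47317) = 25.3°, dipping toward WNW (azimuth ≈ 290°).

25.3°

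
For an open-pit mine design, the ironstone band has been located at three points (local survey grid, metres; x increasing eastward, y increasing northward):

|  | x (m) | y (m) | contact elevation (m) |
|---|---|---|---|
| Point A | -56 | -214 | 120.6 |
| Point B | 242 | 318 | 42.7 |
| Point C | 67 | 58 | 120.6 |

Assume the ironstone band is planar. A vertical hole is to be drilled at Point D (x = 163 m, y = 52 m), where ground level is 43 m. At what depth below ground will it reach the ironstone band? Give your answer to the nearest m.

Let the plane be z = a·x + b·y + c.
Point B−Point A: 298a + 532b = −77.9;  Point C−Point A: 123a + 272b = 0.
Solving gives a = −1.35652, b = 0.61343.
Then c = 120.6 − a·-56 − b·-214 = 175.91.
At (163, 52): z_contact = −221.1 + 31.9 + 175.91 = -13.3 m.
Depth below ground = 43 − (-13.3) = 56 m.

56 m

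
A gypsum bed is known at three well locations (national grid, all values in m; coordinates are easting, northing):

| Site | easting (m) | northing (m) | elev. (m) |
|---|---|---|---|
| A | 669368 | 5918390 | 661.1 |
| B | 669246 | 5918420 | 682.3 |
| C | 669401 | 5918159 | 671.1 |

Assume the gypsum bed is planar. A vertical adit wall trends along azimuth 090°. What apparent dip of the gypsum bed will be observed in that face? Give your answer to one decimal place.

10.8°

Let the plane be z = a·easting + b·northing + c.
B−A: −122a + 30b = 21.2;  C−A: 33a − 231b = 10.
Solving gives a = −0.19113, b = −0.07059.
Unit vector along 090° is (sin 90°, cos 90°) = (1.0000, 0.0000).
Slope in that direction = a·(1.0000) + b·(0.0000) = −0.19113.
Apparent dip = arctan|0.19113| = 10.8° (true dip is 11.5°, so apparent ≤ true as expected).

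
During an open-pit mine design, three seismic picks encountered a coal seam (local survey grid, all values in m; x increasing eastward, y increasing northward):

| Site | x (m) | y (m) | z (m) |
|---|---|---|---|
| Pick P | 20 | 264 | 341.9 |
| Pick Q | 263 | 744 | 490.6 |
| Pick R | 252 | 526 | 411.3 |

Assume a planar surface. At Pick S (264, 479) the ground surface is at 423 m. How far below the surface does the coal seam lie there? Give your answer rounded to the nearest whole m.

30 m

Two edge vectors: Pick P→Pick Q = (243, 480, 148.7), Pick P→Pick R = (232, 262, 69.4).
Normal n = (Pick P→Pick Q) × (Pick P→Pick R) = (-5647.4, 17634.2, -47694).
So ∂z/∂x = −n_x/n_z = −0.11841 and ∂z/∂y = −n_y/n_z = 0.36974.
Intercept c from Pick P: 341.9 + 2.37 − 97.61 = 246.66.
At (264, 479): z_contact = −31.3 + 177.1 + 246.66 = 392.5 m.
Depth below ground = 423 − 392.5 = 30 m.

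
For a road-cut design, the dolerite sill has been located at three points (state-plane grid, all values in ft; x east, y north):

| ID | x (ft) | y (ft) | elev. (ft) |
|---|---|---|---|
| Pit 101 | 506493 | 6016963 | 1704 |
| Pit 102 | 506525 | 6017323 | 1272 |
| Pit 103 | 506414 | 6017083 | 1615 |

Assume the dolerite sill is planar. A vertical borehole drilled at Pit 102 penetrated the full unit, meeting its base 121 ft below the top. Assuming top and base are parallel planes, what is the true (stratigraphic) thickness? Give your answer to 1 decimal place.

Let the plane be z = a·x + b·y + c.
Pit 102−Pit 101: 32a + 360b = −432;  Pit 103−Pit 101: −79a + 120b = −89.
Solving gives a = −0.61338, b = −1.14548.
|∇z| = √(a²+b²) = 1.29937, so dip δ = arctan(1.29937) = 52.42°.
True thickness = vertical thickness × cos δ = 121 × cos 52.42° = 73.8 ft.

73.8 ft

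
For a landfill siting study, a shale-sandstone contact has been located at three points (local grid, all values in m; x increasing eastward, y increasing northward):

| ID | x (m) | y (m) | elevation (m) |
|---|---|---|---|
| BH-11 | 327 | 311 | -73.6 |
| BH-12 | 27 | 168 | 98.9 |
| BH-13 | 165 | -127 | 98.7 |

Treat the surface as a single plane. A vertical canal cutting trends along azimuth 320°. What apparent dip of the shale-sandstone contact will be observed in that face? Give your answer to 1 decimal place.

Let the plane be z = a·x + b·y + c.
BH-12−BH-11: −300a − 143b = 172.5;  BH-13−BH-11: −162a − 438b = 172.3.
Solving gives a = −0.47043, b = −0.21939.
Unit vector along 320° is (sin 320°, cos 320°) = (-0.6428, 0.7660).
Slope in that direction = a·(-0.6428) + b·(0.7660) = 0.13432.
Apparent dip = arctan|0.13432| = 7.7° (true dip is 27.4°, so apparent ≤ true as expected).

7.7°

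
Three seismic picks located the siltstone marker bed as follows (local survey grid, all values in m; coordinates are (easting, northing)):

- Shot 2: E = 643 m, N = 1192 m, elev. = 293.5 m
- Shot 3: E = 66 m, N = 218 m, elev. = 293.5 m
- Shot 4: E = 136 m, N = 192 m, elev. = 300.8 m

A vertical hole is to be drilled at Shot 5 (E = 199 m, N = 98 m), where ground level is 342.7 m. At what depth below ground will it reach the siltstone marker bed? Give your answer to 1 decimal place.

Let the plane be z = a·E + b·N + c.
Shot 3−Shot 2: −577a − 974b = 0;  Shot 4−Shot 2: −507a − 1000b = 7.3.
Solving gives a = 0.085478, b = −0.050637.
Then c = 293.5 − a·643 − b·1192 = 298.90.
At (199, 98): z_contact = 17.01 − 4.96 + 298.90 = 310.94 m.
Depth below ground = 342.7 − 310.94 = 31.8 m.

31.8 m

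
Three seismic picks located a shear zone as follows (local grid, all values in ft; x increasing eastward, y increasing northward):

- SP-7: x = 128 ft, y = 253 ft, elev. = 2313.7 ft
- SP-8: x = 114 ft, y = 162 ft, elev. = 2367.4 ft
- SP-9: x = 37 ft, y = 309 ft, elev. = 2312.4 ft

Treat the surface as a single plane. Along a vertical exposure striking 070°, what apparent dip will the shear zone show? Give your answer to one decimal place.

Two edge vectors: SP-7→SP-8 = (-14, -91, 53.7), SP-7→SP-9 = (-91, 56, -1.3).
Normal n = (SP-7→SP-8) × (SP-7→SP-9) = (-2888.9, -4904.9, -9065).
So ∂z/∂x = −n_x/n_z = −0.31869 and ∂z/∂y = −n_y/n_z = −0.54108.
Unit vector along 070° is (sin 70°, cos 70°) = (0.9397, 0.3420).
Slope in that direction = a·(0.9397) + b·(0.3420) = −0.48453.
Apparent dip = arctan|0.48453| = 25.9° (true dip is 32.1°, so apparent ≤ true as expected).

25.9°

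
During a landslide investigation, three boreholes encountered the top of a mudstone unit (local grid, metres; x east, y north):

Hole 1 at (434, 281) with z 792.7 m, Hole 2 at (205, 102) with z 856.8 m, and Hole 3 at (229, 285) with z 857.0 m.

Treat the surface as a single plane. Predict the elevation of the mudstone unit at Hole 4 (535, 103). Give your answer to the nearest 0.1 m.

753.6 m

Two edge vectors: Hole 1→Hole 2 = (-229, -179, 64.1), Hole 1→Hole 3 = (-205, 4, 64.3).
Normal n = (Hole 1→Hole 2) × (Hole 1→Hole 3) = (-11766.1, 1584.2, -37611).
So ∂z/∂x = −n_x/n_z = −0.31284 and ∂z/∂y = −n_y/n_z = 0.04212.
Intercept c from Hole 1: 792.7 + 135.77 − 11.84 = 916.64.
At (535, 103): z = −167.4 + 4.3 + 916.64 = 753.6 m.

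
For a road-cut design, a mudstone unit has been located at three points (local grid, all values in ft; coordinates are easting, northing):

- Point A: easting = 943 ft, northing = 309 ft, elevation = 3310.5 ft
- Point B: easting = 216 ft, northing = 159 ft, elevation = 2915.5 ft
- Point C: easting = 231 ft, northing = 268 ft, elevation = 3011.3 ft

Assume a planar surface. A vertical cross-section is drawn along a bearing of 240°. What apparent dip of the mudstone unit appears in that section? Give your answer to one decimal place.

Let the plane be z = a·easting + b·northing + c.
Point B−Point A: −727a − 150b = −395;  Point C−Point A: −712a − 41b = −299.2.
Solving gives a = 0.37257, b = 0.82763.
Unit vector along 240° is (sin 240°, cos 240°) = (-0.8660, -0.5000).
Slope in that direction = a·(-0.8660) + b·(-0.5000) = −0.73647.
Apparent dip = arctan|0.73647| = 36.4° (true dip is 42.2°, so apparent ≤ true as expected).

36.4°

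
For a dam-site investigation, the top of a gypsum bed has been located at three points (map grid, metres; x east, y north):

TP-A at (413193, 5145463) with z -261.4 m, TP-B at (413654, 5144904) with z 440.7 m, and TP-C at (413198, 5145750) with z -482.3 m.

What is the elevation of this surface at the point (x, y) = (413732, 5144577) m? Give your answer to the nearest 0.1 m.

Two edge vectors: TP-A→TP-B = (461, -559, 702.1), TP-A→TP-C = (5, 287, -220.9).
Normal n = (TP-A→TP-B) × (TP-A→TP-C) = (-78019.6, 105345.4, 135102).
So ∂z/∂x = −n_x/n_z = 0.577486640 and ∂z/∂y = −n_y/n_z = −0.779747154.
Intercept c from TP-A: -261.4 − 238613.44 + 4012160.13 = 3773285.29.
At (413732, 5144577): z = 238924.7 − 4011469.3 + 3773285.29 = 740.7 m.

740.7 m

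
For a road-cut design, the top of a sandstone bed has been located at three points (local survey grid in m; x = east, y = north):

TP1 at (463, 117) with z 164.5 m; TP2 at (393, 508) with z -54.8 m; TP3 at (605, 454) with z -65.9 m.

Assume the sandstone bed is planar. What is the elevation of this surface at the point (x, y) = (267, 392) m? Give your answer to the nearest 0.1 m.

Two edge vectors: TP1→TP2 = (-70, 391, -219.3), TP1→TP3 = (142, 337, -230.4).
Normal n = (TP1→TP2) × (TP1→TP3) = (-16182.3, -47268.6, -79112).
So ∂z/∂x = −n_x/n_z = −0.20455 and ∂z/∂y = −n_y/n_z = −0.59749.
Intercept c from TP1: 164.5 + 94.71 + 69.91 = 329.11.
At (267, 392): z = −54.6 − 234.2 + 329.11 = 40.3 m.

40.3 m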